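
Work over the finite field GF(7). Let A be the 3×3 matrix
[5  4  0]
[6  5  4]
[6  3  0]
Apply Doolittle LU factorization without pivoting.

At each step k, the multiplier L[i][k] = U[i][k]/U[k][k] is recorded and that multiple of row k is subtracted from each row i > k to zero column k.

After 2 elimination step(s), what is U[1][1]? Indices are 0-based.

U[1][1] = 3

Step 1: pivot at (0,0) is 5.
  row1 ← row1 − (4)·row0  ⇒  L[1][0]=4, U row1=(0, 3, 4)
  row2 ← row2 − (4)·row0  ⇒  L[2][0]=4, U row2=(0, 1, 0)
Step 2: pivot at (1,1) is 3.
  row2 ← row2 − (5)·row1  ⇒  L[2][1]=5, U row2=(0, 0, 1)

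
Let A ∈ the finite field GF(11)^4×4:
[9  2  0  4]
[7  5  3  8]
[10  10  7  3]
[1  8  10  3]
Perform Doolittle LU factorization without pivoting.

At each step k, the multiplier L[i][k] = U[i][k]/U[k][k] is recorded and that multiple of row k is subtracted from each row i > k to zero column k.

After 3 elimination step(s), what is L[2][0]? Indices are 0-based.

[col 0] pivot 9
  R1 -= 2*R0 → (0, 1, 3, 0)  (L[1][0] := 2)
  R2 -= 6*R0 → (0, 9, 7, 1)  (L[2][0] := 6)
  R3 -= 5*R0 → (0, 9, 10, 5)  (L[3][0] := 5)
[col 1] pivot 1
  R2 -= 9*R1 → (0, 0, 2, 1)  (L[2][1] := 9)
  R3 -= 9*R1 → (0, 0, 5, 5)  (L[3][1] := 9)
[col 2] pivot 2
  R3 -= 8*R2 → (0, 0, 0, 8)  (L[3][2] := 8)

L[2][0] = 6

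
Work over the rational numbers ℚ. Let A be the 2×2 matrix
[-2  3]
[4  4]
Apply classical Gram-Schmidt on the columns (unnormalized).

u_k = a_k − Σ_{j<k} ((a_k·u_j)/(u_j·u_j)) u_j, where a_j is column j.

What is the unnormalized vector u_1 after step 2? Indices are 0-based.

Step 1: u_0 = a_0 = (-2, 4).
Step 2: u_1 = a_1 − (1/2)·u_0 = (4, 2).

u_1 = (4, 2)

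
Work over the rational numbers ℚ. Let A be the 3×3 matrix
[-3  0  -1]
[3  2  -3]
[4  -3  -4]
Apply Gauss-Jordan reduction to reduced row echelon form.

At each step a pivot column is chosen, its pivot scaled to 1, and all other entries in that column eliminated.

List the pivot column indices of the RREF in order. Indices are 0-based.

pivot columns: 0, 1, 2

pivot(0,0)=-3: scale R0 → (1, 0, 1/3)
  clear (1,0): R1 −= (3)R0 → (0, 2, -4)
  clear (2,0): R2 −= (4)R0 → (0, -3, -16/3)
pivot(1,1)=2: scale R1 → (0, 1, -2)
  clear (2,1): R2 −= (-3)R1 → (0, 0, -34/3)
pivot(2,2)=-34/3: scale R2 → (0, 0, 1)
  clear (0,2): R0 −= (1/3)R2 → (1, 0, 0)
  clear (1,2): R1 −= (-2)R2 → (0, 1, 0)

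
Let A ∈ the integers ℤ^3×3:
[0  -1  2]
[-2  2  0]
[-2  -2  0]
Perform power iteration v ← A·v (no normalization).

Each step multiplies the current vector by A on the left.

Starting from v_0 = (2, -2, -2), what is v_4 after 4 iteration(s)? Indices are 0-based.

v_0 = (2, -2, -2).
v_1 = A·v_0 = (-2, -8, 0).
v_2 = A·v_1 = (8, -12, 20).
v_3 = A·v_2 = (52, -40, 8).
v_4 = A·v_3 = (56, -184, -24).

v_4 = (56, -184, -24)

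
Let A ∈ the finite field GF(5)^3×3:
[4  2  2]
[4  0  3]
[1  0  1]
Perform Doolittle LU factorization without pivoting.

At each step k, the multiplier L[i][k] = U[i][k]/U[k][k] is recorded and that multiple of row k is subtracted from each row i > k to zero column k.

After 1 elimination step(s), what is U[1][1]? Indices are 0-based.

Step 1: pivot at (0,0) is 4.
  row1 ← row1 − (1)·row0  ⇒  L[1][0]=1, U row1=(0, 3, 1)
  row2 ← row2 − (4)·row0  ⇒  L[2][0]=4, U row2=(0, 2, 3)

U[1][1] = 3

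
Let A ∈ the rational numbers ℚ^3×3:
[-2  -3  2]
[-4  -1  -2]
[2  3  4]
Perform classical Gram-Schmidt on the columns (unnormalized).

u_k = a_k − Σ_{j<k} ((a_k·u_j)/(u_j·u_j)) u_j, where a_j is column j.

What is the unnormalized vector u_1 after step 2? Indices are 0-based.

u_1 = (-5/3, 5/3, 5/3)

Step 1: u_0 = a_0 = (-2, -4, 2).
Step 2: u_1 = a_1 − (2/3)·u_0 = (-5/3, 5/3, 5/3).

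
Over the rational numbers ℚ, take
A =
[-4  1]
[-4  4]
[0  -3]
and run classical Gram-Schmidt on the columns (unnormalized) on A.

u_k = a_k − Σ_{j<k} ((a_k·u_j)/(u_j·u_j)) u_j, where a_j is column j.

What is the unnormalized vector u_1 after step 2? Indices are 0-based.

Step 1: u_0 = a_0 = (-4, -4, 0).
Step 2: u_1 = a_1 − (-5/8)·u_0 = (-3/2, 3/2, -3).

u_1 = (-3/2, 3/2, -3)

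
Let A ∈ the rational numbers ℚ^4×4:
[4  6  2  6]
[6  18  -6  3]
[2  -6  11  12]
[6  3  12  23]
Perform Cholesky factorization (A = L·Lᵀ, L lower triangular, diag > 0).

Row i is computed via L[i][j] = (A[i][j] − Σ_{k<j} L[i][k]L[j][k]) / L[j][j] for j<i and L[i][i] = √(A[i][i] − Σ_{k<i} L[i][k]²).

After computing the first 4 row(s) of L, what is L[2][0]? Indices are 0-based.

Step 1: L[0][0] = √(4) = 2.
  L[1][0] = (6) / L[0][0] = 3.
Step 2: L[1][1] = √(9) = 3.
  L[2][0] = (2) / L[0][0] = 1.
  L[2][1] = (-9) / L[1][1] = -3.
Step 3: L[2][2] = √(1) = 1.
  L[3][0] = (6) / L[0][0] = 3.
  L[3][1] = (-6) / L[1][1] = -2.
  L[3][2] = (3) / L[2][2] = 3.
Step 4: L[3][3] = √(1) = 1.

L[2][0] = 1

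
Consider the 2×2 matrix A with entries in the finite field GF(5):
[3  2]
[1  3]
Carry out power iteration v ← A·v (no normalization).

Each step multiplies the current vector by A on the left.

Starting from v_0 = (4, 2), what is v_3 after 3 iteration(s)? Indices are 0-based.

v_3 = (1, 1)

v_0 = (4, 2).
v_1 = A·v_0 = (1, 0).
v_2 = A·v_1 = (3, 1).
v_3 = A·v_2 = (1, 1).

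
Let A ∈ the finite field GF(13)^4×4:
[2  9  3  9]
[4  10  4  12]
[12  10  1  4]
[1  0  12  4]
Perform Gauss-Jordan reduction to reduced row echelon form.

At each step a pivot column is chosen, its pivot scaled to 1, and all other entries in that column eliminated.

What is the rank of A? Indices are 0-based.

pivot(0,0)=2: scale R0 → (1, 11, 8, 11)
  clear (1,0): R1 −= (4)R0 → (0, 5, 11, 7)
  clear (2,0): R2 −= (12)R0 → (0, 8, 9, 2)
  clear (3,0): R3 −= (1)R0 → (0, 2, 4, 6)
pivot(1,1)=5: scale R1 → (0, 1, 10, 4)
  clear (0,1): R0 −= (11)R1 → (1, 0, 2, 6)
  clear (2,1): R2 −= (8)R1 → (0, 0, 7, 9)
  clear (3,1): R3 −= (2)R1 → (0, 0, 10, 11)
pivot(2,2)=7: scale R2 → (0, 0, 1, 5)
  clear (0,2): R0 −= (2)R2 → (1, 0, 0, 9)
  clear (1,2): R1 −= (10)R2 → (0, 1, 0, 6)
  clear (3,2): R3 −= (10)R2 → (0, 0, 0, 0)
col 3: no nonzero at/below row 3; advance.

rank = 3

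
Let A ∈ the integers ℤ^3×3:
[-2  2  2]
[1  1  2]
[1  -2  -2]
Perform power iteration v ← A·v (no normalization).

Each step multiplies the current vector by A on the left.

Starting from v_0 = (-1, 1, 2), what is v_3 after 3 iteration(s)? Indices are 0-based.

v_0 = (-1, 1, 2).
v_1 = A·v_0 = (8, 4, -7).
v_2 = A·v_1 = (-22, -2, 14).
v_3 = A·v_2 = (68, 4, -46).

v_3 = (68, 4, -46)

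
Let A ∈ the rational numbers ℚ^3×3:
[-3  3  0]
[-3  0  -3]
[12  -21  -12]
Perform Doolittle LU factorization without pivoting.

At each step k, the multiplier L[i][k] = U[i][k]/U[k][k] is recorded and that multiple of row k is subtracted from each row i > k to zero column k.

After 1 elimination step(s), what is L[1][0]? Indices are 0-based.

L[1][0] = 1

[col 0] pivot -3
  R1 -= 1*R0 → (0, -3, -3)  (L[1][0] := 1)
  R2 -= -4*R0 → (0, -9, -12)  (L[2][0] := -4)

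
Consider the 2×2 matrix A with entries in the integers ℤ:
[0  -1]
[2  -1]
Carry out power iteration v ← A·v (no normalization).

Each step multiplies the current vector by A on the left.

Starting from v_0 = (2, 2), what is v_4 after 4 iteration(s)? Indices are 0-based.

v_4 = (-2, 10)

v_0 = (2, 2).
v_1 = A·v_0 = (-2, 2).
v_2 = A·v_1 = (-2, -6).
v_3 = A·v_2 = (6, 2).
v_4 = A·v_3 = (-2, 10).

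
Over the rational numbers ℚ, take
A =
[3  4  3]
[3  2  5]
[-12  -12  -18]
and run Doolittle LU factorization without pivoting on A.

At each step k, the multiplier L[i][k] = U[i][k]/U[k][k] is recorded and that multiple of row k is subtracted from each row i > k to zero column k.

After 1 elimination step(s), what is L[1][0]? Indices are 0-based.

L[1][0] = 1

Step 1: pivot at (0,0) is 3.
  row1 ← row1 − (1)·row0  ⇒  L[1][0]=1, U row1=(0, -2, 2)
  row2 ← row2 − (-4)·row0  ⇒  L[2][0]=-4, U row2=(0, 4, -6)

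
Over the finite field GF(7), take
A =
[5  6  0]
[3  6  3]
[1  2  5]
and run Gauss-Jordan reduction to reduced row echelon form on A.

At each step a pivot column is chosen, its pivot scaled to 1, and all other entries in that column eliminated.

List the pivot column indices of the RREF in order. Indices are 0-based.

[1] R0 /= 5  ⇒  (1, 4, 0)
     R1 -= 3·R0  ⇒  (0, 1, 3)
     R2 -= 1·R0  ⇒  (0, 5, 5)
[2] R1 /= 1  ⇒  (0, 1, 3)
     R0 -= 4·R1  ⇒  (1, 0, 2)
     R2 -= 5·R1  ⇒  (0, 0, 4)
[3] R2 /= 4  ⇒  (0, 0, 1)
     R0 -= 2·R2  ⇒  (1, 0, 0)
     R1 -= 3·R2  ⇒  (0, 1, 0)

pivot columns: 0, 1, 2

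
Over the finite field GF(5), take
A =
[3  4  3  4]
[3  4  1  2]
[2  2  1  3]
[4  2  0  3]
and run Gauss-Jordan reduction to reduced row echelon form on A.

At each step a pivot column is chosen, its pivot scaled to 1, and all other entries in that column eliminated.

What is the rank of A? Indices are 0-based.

rank = 3

step 1: normalize row 0 (÷3) = (1, 3, 1, 3)
  row 1: subtract 3×row0 = (0, 0, 3, 3)
  row 2: subtract 2×row0 = (0, 1, 4, 2)
  row 3: subtract 4×row0 = (0, 0, 1, 1)
step 2: exchange rows 1,2
step 2: normalize row 1 (÷1) = (0, 1, 4, 2)
  row 0: subtract 3×row1 = (1, 0, 4, 2)
step 3: normalize row 2 (÷3) = (0, 0, 1, 1)
  row 0: subtract 4×row2 = (1, 0, 0, 3)
  row 1: subtract 4×row2 = (0, 1, 0, 3)
  row 3: subtract 1×row2 = (0, 0, 0, 0)
skip col 3 (zero from row 3)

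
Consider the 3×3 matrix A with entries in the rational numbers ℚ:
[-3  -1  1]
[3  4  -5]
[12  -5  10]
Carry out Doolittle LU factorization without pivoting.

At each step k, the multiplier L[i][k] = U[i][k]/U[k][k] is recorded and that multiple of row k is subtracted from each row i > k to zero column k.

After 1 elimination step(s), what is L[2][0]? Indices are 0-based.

k=0: U[0][0]=-3
  eliminate (1,0): mult=-1, new row 1: (0, 3, -4); set L[1][0]=-1
  eliminate (2,0): mult=-4, new row 2: (0, -9, 14); set L[2][0]=-4

L[2][0] = -4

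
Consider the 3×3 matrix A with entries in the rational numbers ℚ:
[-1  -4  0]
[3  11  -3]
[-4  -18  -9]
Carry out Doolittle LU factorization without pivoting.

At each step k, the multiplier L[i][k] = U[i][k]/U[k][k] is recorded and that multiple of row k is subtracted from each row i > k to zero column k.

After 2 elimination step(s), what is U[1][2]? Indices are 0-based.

U[1][2] = -3

Step 1: pivot at (0,0) is -1.
  row1 ← row1 − (-3)·row0  ⇒  L[1][0]=-3, U row1=(0, -1, -3)
  row2 ← row2 − (4)·row0  ⇒  L[2][0]=4, U row2=(0, -2, -9)
Step 2: pivot at (1,1) is -1.
  row2 ← row2 − (2)·row1  ⇒  L[2][1]=2, U row2=(0, 0, -3)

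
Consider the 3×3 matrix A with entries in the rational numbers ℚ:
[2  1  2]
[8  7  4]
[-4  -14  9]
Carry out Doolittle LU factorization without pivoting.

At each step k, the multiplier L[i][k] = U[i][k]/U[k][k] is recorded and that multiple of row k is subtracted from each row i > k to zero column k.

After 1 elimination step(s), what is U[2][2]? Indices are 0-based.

U[2][2] = 13

Step 1: pivot at (0,0) is 2.
  row1 ← row1 − (4)·row0  ⇒  L[1][0]=4, U row1=(0, 3, -4)
  row2 ← row2 − (-2)·row0  ⇒  L[2][0]=-2, U row2=(0, -12, 13)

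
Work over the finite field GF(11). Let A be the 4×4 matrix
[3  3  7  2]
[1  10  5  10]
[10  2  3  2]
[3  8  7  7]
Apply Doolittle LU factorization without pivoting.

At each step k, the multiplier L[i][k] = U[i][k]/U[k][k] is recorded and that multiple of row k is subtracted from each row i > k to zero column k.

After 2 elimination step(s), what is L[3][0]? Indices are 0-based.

L[3][0] = 1

[col 0] pivot 3
  R1 -= 4*R0 → (0, 9, 10, 2)  (L[1][0] := 4)
  R2 -= 7*R0 → (0, 3, 9, 10)  (L[2][0] := 7)
  R3 -= 1*R0 → (0, 5, 0, 5)  (L[3][0] := 1)
[col 1] pivot 9
  R2 -= 4*R1 → (0, 0, 2, 2)  (L[2][1] := 4)
  R3 -= 3*R1 → (0, 0, 3, 10)  (L[3][1] := 3)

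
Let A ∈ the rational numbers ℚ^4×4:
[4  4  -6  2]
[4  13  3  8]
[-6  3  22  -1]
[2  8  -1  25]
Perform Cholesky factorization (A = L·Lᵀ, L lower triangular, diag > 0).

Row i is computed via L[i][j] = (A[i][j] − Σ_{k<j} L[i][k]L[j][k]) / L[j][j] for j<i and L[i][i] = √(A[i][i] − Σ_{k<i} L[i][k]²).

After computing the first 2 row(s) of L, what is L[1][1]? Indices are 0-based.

Step 1: L[0][0] = √(4) = 2.
  L[1][0] = (4) / L[0][0] = 2.
Step 2: L[1][1] = √(9) = 3.

L[1][1] = 3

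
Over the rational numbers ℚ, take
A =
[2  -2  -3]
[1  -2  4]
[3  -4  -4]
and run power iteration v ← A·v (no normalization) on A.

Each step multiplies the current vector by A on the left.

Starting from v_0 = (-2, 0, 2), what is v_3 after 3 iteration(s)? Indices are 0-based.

v_3 = (170, 174, 334)

v_0 = (-2, 0, 2).
v_1 = A·v_0 = (-10, 6, -14).
v_2 = A·v_1 = (10, -78, 2).
v_3 = A·v_2 = (170, 174, 334).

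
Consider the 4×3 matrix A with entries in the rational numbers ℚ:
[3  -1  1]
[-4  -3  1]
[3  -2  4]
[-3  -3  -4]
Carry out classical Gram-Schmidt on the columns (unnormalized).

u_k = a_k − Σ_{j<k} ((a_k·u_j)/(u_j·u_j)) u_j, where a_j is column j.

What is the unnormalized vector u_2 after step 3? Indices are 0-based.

Step 1: u_0 = a_0 = (3, -4, 3, -3).
Step 2: u_1 = a_1 − (12/43)·u_0 = (-79/43, -81/43, -122/43, -93/43).
Step 3: u_2 = a_2 − (23/43)·u_0 − (-276/845)·u_1 = (-1018/845, 2133/845, 1241/845, -2621/845).

u_2 = (-1018/845, 2133/845, 1241/845, -2621/845)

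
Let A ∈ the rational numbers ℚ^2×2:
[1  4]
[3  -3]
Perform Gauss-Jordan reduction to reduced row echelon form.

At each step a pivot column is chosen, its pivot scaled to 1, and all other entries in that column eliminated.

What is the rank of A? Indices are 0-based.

rank = 2

[1] R0 /= 1  ⇒  (1, 4)
     R1 -= 3·R0  ⇒  (0, -15)
[2] R1 /= -15  ⇒  (0, 1)
     R0 -= 4·R1  ⇒  (1, 0)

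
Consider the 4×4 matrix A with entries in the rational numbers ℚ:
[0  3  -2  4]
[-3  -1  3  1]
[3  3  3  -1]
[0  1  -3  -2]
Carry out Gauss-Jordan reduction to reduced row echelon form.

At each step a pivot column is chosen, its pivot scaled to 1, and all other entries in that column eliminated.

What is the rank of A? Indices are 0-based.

rank = 4

pivot(0,0): swap R0↔R1
pivot(0,0)=-3: scale R0 → (1, 1/3, -1, -1/3)
  clear (2,0): R2 −= (3)R0 → (0, 2, 6, 0)
pivot(1,1)=3: scale R1 → (0, 1, -2/3, 4/3)
  clear (0,1): R0 −= (1/3)R1 → (1, 0, -7/9, -7/9)
  clear (2,1): R2 −= (2)R1 → (0, 0, 22/3, -8/3)
  clear (3,1): R3 −= (1)R1 → (0, 0, -7/3, -10/3)
pivot(2,2)=22/3: scale R2 → (0, 0, 1, -4/11)
  clear (0,2): R0 −= (-7/9)R2 → (1, 0, 0, -35/33)
  clear (1,2): R1 −= (-2/3)R2 → (0, 1, 0, 12/11)
  clear (3,2): R3 −= (-7/3)R2 → (0, 0, 0, -46/11)
pivot(3,3)=-46/11: scale R3 → (0, 0, 0, 1)
  clear (0,3): R0 −= (-35/33)R3 → (1, 0, 0, 0)
  clear (1,3): R1 −= (12/11)R3 → (0, 1, 0, 0)
  clear (2,3): R2 −= (-4/11)R3 → (0, 0, 1, 0)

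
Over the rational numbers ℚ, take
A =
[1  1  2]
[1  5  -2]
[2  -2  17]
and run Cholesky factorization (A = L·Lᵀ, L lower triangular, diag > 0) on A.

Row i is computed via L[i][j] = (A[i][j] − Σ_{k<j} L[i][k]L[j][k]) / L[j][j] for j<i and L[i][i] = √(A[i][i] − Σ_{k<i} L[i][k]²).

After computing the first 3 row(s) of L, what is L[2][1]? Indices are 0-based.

Step 1: L[0][0] = √(1) = 1.
  L[1][0] = (1) / L[0][0] = 1.
Step 2: L[1][1] = √(4) = 2.
  L[2][0] = (2) / L[0][0] = 2.
  L[2][1] = (-4) / L[1][1] = -2.
Step 3: L[2][2] = √(9) = 3.

L[2][1] = -2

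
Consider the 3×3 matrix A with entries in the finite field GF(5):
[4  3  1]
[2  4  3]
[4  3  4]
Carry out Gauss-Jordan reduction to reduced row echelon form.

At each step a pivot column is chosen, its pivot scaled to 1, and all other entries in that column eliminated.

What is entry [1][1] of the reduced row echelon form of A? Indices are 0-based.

M[1][1] = 0

pivot(0,0)=4: scale R0 → (1, 2, 4)
  clear (1,0): R1 −= (2)R0 → (0, 0, 0)
  clear (2,0): R2 −= (4)R0 → (0, 0, 3)
col 1: no nonzero at/below row 1; advance.
pivot(1,2): swap R1↔R2
pivot(1,2)=3: scale R1 → (0, 0, 1)
  clear (0,2): R0 −= (4)R1 → (1, 2, 0)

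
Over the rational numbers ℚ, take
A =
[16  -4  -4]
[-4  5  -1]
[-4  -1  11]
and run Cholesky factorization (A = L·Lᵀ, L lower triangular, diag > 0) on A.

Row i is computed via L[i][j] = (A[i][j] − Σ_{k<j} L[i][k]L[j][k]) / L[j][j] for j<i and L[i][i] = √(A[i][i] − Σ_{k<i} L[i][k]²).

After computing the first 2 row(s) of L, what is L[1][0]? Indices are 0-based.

L[1][0] = -1

Step 1: L[0][0] = √(16) = 4.
  L[1][0] = (-4) / L[0][0] = -1.
Step 2: L[1][1] = √(4) = 2.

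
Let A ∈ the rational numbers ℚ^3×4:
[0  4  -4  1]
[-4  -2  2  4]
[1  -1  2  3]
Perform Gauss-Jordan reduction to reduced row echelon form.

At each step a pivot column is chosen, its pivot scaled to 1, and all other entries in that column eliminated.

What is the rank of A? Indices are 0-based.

pivot(0,0): swap R0↔R1
pivot(0,0)=-4: scale R0 → (1, 1/2, -1/2, -1)
  clear (2,0): R2 −= (1)R0 → (0, -3/2, 5/2, 4)
pivot(1,1)=4: scale R1 → (0, 1, -1, 1/4)
  clear (0,1): R0 −= (1/2)R1 → (1, 0, 0, -9/8)
  clear (2,1): R2 −= (-3/2)R1 → (0, 0, 1, 35/8)
pivot(2,2)=1: scale R2 → (0, 0, 1, 35/8)
  clear (1,2): R1 −= (-1)R2 → (0, 1, 0, 37/8)

rank = 3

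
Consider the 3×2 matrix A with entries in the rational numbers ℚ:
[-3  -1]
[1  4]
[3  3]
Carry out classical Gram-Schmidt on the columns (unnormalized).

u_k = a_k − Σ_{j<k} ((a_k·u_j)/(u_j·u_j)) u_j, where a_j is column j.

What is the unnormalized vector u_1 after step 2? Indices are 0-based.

Step 1: u_0 = a_0 = (-3, 1, 3).
Step 2: u_1 = a_1 − (16/19)·u_0 = (29/19, 60/19, 9/19).

u_1 = (29/19, 60/19, 9/19)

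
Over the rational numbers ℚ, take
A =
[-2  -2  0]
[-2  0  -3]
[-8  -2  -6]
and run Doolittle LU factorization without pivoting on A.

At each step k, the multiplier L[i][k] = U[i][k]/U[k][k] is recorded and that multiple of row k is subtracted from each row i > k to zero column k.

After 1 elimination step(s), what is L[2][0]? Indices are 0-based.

L[2][0] = 4

[col 0] pivot -2
  R1 -= 1*R0 → (0, 2, -3)  (L[1][0] := 1)
  R2 -= 4*R0 → (0, 6, -6)  (L[2][0] := 4)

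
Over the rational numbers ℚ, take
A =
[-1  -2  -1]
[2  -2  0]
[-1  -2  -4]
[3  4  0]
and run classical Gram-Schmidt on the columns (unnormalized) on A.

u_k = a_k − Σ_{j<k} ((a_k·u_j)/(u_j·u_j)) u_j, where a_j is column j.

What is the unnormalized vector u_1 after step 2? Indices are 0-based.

u_1 = (-6/5, -18/5, -6/5, 8/5)

Step 1: u_0 = a_0 = (-1, 2, -1, 3).
Step 2: u_1 = a_1 − (4/5)·u_0 = (-6/5, -18/5, -6/5, 8/5).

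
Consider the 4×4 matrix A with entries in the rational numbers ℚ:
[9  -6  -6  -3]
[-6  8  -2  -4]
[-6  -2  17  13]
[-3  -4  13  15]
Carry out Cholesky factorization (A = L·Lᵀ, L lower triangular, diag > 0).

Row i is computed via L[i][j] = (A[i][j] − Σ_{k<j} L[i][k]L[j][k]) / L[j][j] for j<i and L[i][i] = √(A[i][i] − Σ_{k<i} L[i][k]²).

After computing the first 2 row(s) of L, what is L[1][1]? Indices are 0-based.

L[1][1] = 2

Step 1: L[0][0] = √(9) = 3.
  L[1][0] = (-6) / L[0][0] = -2.
Step 2: L[1][1] = √(4) = 2.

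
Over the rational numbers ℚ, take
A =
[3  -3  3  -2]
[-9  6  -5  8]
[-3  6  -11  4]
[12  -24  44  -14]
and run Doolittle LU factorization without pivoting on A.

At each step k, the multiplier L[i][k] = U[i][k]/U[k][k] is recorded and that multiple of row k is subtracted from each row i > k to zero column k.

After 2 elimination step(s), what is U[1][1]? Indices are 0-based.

U[1][1] = -3

k=0: U[0][0]=3
  eliminate (1,0): mult=-3, new row 1: (0, -3, 4, 2); set L[1][0]=-3
  eliminate (2,0): mult=-1, new row 2: (0, 3, -8, 2); set L[2][0]=-1
  eliminate (3,0): mult=4, new row 3: (0, -12, 32, -6); set L[3][0]=4
k=1: U[1][1]=-3
  eliminate (2,1): mult=-1, new row 2: (0, 0, -4, 4); set L[2][1]=-1
  eliminate (3,1): mult=4, new row 3: (0, 0, 16, -14); set L[3][1]=4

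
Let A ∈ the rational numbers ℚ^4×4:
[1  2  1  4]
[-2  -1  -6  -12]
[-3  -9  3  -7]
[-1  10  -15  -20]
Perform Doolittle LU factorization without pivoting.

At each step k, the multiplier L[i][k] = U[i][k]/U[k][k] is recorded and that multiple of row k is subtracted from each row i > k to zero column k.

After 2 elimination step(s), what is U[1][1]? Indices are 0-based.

U[1][1] = 3

[col 0] pivot 1
  R1 -= -2*R0 → (0, 3, -4, -4)  (L[1][0] := -2)
  R2 -= -3*R0 → (0, -3, 6, 5)  (L[2][0] := -3)
  R3 -= -1*R0 → (0, 12, -14, -16)  (L[3][0] := -1)
[col 1] pivot 3
  R2 -= -1*R1 → (0, 0, 2, 1)  (L[2][1] := -1)
  R3 -= 4*R1 → (0, 0, 2, 0)  (L[3][1] := 4)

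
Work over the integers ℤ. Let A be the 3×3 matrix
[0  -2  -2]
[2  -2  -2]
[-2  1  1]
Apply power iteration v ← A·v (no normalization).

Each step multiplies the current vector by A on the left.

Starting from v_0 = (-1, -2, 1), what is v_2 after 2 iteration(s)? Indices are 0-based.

v_2 = (-2, 2, -3)

v_0 = (-1, -2, 1).
v_1 = A·v_0 = (2, 0, 1).
v_2 = A·v_1 = (-2, 2, -3).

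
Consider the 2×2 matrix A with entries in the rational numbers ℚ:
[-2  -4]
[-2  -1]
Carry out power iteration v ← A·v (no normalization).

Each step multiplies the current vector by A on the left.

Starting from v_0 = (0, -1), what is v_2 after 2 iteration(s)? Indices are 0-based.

v_2 = (-12, -9)

v_0 = (0, -1).
v_1 = A·v_0 = (4, 1).
v_2 = A·v_1 = (-12, -9).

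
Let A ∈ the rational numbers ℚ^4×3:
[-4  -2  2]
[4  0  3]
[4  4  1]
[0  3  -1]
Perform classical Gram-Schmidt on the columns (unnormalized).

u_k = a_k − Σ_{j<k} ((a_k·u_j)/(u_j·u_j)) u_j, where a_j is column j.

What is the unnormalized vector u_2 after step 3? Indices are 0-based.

u_2 = (8/3, 77/51, 59/51, 4/17)

Step 1: u_0 = a_0 = (-4, 4, 4, 0).
Step 2: u_1 = a_1 − (1/2)·u_0 = (0, -2, 2, 3).
Step 3: u_2 = a_2 − (1/6)·u_0 − (-7/17)·u_1 = (8/3, 77/51, 59/51, 4/17).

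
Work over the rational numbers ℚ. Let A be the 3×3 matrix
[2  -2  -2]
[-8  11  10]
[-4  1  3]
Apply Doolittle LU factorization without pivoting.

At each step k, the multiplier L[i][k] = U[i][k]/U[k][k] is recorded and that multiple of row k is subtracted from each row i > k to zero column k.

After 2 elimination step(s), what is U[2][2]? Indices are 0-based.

[col 0] pivot 2
  R1 -= -4*R0 → (0, 3, 2)  (L[1][0] := -4)
  R2 -= -2*R0 → (0, -3, -1)  (L[2][0] := -2)
[col 1] pivot 3
  R2 -= -1*R1 → (0, 0, 1)  (L[2][1] := -1)

U[2][2] = 1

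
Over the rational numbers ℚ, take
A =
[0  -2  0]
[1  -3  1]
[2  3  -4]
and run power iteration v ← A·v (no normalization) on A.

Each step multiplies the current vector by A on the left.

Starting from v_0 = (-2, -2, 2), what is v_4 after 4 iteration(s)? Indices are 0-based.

v_4 = (-364, -994, 2722)

v_0 = (-2, -2, 2).
v_1 = A·v_0 = (4, 6, -18).
v_2 = A·v_1 = (-12, -32, 98).
v_3 = A·v_2 = (64, 182, -512).
v_4 = A·v_3 = (-364, -994, 2722).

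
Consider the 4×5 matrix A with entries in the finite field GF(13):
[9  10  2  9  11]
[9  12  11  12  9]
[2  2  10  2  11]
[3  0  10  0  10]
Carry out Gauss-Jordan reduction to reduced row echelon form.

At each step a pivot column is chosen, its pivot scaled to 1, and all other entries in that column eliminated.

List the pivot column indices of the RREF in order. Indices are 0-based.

[1] R0 /= 9  ⇒  (1, 4, 6, 1, 7)
     R1 -= 9·R0  ⇒  (0, 2, 9, 3, 11)
     R2 -= 2·R0  ⇒  (0, 7, 11, 0, 10)
     R3 -= 3·R0  ⇒  (0, 1, 5, 10, 2)
[2] R1 /= 2  ⇒  (0, 1, 11, 8, 12)
     R0 -= 4·R1  ⇒  (1, 0, 1, 8, 11)
     R2 -= 7·R1  ⇒  (0, 0, 12, 9, 4)
     R3 -= 1·R1  ⇒  (0, 0, 7, 2, 3)
[3] R2 /= 12  ⇒  (0, 0, 1, 4, 9)
     R0 -= 1·R2  ⇒  (1, 0, 0, 4, 2)
     R1 -= 11·R2  ⇒  (0, 1, 0, 3, 4)
     R3 -= 7·R2  ⇒  (0, 0, 0, 0, 5)
column 3 empty below row 3
[4] R3 /= 5  ⇒  (0, 0, 0, 0, 1)
     R0 -= 2·R3  ⇒  (1, 0, 0, 4, 0)
     R1 -= 4·R3  ⇒  (0, 1, 0, 3, 0)
     R2 -= 9·R3  ⇒  (0, 0, 1, 4, 0)

pivot columns: 0, 1, 2, 4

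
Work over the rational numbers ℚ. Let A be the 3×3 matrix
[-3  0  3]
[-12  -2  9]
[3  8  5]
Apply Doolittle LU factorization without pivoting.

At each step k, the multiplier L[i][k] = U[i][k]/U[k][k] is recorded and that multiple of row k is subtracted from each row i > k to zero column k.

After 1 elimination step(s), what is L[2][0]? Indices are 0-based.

L[2][0] = -1

k=0: U[0][0]=-3
  eliminate (1,0): mult=4, new row 1: (0, -2, -3); set L[1][0]=4
  eliminate (2,0): mult=-1, new row 2: (0, 8, 8); set L[2][0]=-1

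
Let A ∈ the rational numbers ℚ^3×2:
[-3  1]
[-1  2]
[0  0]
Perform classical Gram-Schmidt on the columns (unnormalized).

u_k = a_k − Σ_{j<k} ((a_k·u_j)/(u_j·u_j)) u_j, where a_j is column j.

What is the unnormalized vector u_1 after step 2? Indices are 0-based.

Step 1: u_0 = a_0 = (-3, -1, 0).
Step 2: u_1 = a_1 − (-1/2)·u_0 = (-1/2, 3/2, 0).

u_1 = (-1/2, 3/2, 0)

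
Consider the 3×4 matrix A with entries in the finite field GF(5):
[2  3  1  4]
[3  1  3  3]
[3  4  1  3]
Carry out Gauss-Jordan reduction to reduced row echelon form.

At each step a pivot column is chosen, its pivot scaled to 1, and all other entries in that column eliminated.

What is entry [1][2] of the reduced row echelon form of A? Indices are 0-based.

M[1][2] = 1

step 1: normalize row 0 (÷2) = (1, 4, 3, 2)
  row 1: subtract 3×row0 = (0, 4, 4, 2)
  row 2: subtract 3×row0 = (0, 2, 2, 2)
step 2: normalize row 1 (÷4) = (0, 1, 1, 3)
  row 0: subtract 4×row1 = (1, 0, 4, 0)
  row 2: subtract 2×row1 = (0, 0, 0, 1)
skip col 2 (zero from row 2)
step 3: normalize row 2 (÷1) = (0, 0, 0, 1)
  row 1: subtract 3×row2 = (0, 1, 1, 0)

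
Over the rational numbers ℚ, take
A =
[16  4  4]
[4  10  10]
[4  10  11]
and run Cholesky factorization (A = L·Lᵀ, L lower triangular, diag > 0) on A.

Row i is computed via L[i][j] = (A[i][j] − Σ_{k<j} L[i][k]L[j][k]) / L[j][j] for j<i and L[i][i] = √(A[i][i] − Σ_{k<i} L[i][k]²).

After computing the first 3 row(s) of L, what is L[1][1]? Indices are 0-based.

L[1][1] = 3

Step 1: L[0][0] = √(16) = 4.
  L[1][0] = (4) / L[0][0] = 1.
Step 2: L[1][1] = √(9) = 3.
  L[2][0] = (4) / L[0][0] = 1.
  L[2][1] = (9) / L[1][1] = 3.
Step 3: L[2][2] = √(1) = 1.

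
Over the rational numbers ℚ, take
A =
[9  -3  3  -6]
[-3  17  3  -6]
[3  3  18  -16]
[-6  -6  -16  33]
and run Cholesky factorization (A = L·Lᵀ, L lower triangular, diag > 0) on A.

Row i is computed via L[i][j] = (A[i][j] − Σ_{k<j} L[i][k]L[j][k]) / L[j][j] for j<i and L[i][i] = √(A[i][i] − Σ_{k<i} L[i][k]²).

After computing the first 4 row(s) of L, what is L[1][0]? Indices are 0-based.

L[1][0] = -1

Step 1: L[0][0] = √(9) = 3.
  L[1][0] = (-3) / L[0][0] = -1.
Step 2: L[1][1] = √(16) = 4.
  L[2][0] = (3) / L[0][0] = 1.
  L[2][1] = (4) / L[1][1] = 1.
Step 3: L[2][2] = √(16) = 4.
  L[3][0] = (-6) / L[0][0] = -2.
  L[3][1] = (-8) / L[1][1] = -2.
  L[3][2] = (-12) / L[2][2] = -3.
Step 4: L[3][3] = √(16) = 4.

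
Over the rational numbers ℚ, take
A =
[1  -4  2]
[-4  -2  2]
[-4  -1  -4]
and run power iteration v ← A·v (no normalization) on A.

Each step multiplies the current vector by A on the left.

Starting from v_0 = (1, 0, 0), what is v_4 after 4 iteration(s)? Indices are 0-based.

v_0 = (1, 0, 0).
v_1 = A·v_0 = (1, -4, -4).
v_2 = A·v_1 = (9, -4, 16).
v_3 = A·v_2 = (57, 4, -96).
v_4 = A·v_3 = (-151, -428, 152).

v_4 = (-151, -428, 152)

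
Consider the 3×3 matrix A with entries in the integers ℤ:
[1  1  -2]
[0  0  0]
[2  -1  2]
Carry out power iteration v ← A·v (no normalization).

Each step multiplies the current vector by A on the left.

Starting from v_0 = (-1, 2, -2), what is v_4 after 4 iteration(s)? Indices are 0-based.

v_4 = (-27, 0, 126)

v_0 = (-1, 2, -2).
v_1 = A·v_0 = (5, 0, -8).
v_2 = A·v_1 = (21, 0, -6).
v_3 = A·v_2 = (33, 0, 30).
v_4 = A·v_3 = (-27, 0, 126).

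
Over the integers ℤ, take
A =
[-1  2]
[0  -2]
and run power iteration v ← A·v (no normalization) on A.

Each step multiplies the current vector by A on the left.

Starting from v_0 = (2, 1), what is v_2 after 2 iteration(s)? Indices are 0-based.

v_0 = (2, 1).
v_1 = A·v_0 = (0, -2).
v_2 = A·v_1 = (-4, 4).

v_2 = (-4, 4)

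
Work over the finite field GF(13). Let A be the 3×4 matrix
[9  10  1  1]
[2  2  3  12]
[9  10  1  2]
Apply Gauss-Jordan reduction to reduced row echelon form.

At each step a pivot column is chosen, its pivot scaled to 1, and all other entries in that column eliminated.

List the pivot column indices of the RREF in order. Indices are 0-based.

step 1: normalize row 0 (÷9) = (1, 4, 3, 3)
  row 1: subtract 2×row0 = (0, 7, 10, 6)
  row 2: subtract 9×row0 = (0, 0, 0, 1)
step 2: normalize row 1 (÷7) = (0, 1, 7, 12)
  row 0: subtract 4×row1 = (1, 0, 1, 7)
skip col 2 (zero from row 2)
step 3: normalize row 2 (÷1) = (0, 0, 0, 1)
  row 0: subtract 7×row2 = (1, 0, 1, 0)
  row 1: subtract 12×row2 = (0, 1, 7, 0)

pivot columns: 0, 1, 3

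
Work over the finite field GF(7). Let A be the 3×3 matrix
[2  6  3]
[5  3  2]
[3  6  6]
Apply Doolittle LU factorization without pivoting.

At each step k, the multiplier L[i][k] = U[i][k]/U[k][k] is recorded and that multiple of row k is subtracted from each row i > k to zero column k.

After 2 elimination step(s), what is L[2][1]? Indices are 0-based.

L[2][1] = 2

[col 0] pivot 2
  R1 -= 6*R0 → (0, 2, 5)  (L[1][0] := 6)
  R2 -= 5*R0 → (0, 4, 5)  (L[2][0] := 5)
[col 1] pivot 2
  R2 -= 2*R1 → (0, 0, 2)  (L[2][1] := 2)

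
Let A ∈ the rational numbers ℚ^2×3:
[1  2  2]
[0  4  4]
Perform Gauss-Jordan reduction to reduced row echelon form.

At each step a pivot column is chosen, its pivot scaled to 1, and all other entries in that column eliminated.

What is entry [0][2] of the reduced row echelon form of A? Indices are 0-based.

M[0][2] = 0

[1] R0 /= 1  ⇒  (1, 2, 2)
[2] R1 /= 4  ⇒  (0, 1, 1)
     R0 -= 2·R1  ⇒  (1, 0, 0)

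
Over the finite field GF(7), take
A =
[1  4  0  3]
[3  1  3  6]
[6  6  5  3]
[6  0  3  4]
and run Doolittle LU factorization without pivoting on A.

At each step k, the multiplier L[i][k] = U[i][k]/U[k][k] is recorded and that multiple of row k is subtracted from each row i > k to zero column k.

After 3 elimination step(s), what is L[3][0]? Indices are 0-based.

L[3][0] = 6

k=0: U[0][0]=1
  eliminate (1,0): mult=3, new row 1: (0, 3, 3, 4); set L[1][0]=3
  eliminate (2,0): mult=6, new row 2: (0, 3, 5, 6); set L[2][0]=6
  eliminate (3,0): mult=6, new row 3: (0, 4, 3, 0); set L[3][0]=6
k=1: U[1][1]=3
  eliminate (2,1): mult=1, new row 2: (0, 0, 2, 2); set L[2][1]=1
  eliminate (3,1): mult=6, new row 3: (0, 0, 6, 4); set L[3][1]=6
k=2: U[2][2]=2
  eliminate (3,2): mult=3, new row 3: (0, 0, 0, 5); set L[3][2]=3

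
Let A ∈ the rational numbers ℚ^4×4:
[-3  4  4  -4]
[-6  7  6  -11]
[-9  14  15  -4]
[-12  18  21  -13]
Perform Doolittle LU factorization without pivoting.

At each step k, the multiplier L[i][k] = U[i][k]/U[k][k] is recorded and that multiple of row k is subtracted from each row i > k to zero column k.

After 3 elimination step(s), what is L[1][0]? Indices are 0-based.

[col 0] pivot -3
  R1 -= 2*R0 → (0, -1, -2, -3)  (L[1][0] := 2)
  R2 -= 3*R0 → (0, 2, 3, 8)  (L[2][0] := 3)
  R3 -= 4*R0 → (0, 2, 5, 3)  (L[3][0] := 4)
[col 1] pivot -1
  R2 -= -2*R1 → (0, 0, -1, 2)  (L[2][1] := -2)
  R3 -= -2*R1 → (0, 0, 1, -3)  (L[3][1] := -2)
[col 2] pivot -1
  R3 -= -1*R2 → (0, 0, 0, -1)  (L[3][2] := -1)

L[1][0] = 2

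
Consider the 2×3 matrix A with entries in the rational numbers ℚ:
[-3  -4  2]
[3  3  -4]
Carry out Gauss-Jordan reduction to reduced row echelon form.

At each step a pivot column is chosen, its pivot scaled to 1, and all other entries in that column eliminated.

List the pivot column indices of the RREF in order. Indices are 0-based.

pivot columns: 0, 1

step 1: normalize row 0 (÷-3) = (1, 4/3, -2/3)
  row 1: subtract 3×row0 = (0, -1, -2)
step 2: normalize row 1 (÷-1) = (0, 1, 2)
  row 0: subtract 4/3×row1 = (1, 0, -10/3)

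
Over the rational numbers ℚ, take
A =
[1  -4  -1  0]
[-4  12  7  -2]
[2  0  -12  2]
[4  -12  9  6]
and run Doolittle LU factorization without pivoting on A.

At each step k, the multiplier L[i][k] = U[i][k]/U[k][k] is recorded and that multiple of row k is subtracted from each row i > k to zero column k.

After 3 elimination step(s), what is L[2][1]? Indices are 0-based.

L[2][1] = -2

[col 0] pivot 1
  R1 -= -4*R0 → (0, -4, 3, -2)  (L[1][0] := -4)
  R2 -= 2*R0 → (0, 8, -10, 2)  (L[2][0] := 2)
  R3 -= 4*R0 → (0, 4, 13, 6)  (L[3][0] := 4)
[col 1] pivot -4
  R2 -= -2*R1 → (0, 0, -4, -2)  (L[2][1] := -2)
  R3 -= -1*R1 → (0, 0, 16, 4)  (L[3][1] := -1)
[col 2] pivot -4
  R3 -= -4*R2 → (0, 0, 0, -4)  (L[3][2] := -4)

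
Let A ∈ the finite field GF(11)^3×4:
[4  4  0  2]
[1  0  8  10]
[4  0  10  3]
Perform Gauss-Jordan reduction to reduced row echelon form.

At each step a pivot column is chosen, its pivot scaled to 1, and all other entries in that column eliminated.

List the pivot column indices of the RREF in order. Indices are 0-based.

pivot columns: 0, 1, 3

[1] R0 /= 4  ⇒  (1, 1, 0, 6)
     R1 -= 1·R0  ⇒  (0, 10, 8, 4)
     R2 -= 4·R0  ⇒  (0, 7, 10, 1)
[2] R1 /= 10  ⇒  (0, 1, 3, 7)
     R0 -= 1·R1  ⇒  (1, 0, 8, 10)
     R2 -= 7·R1  ⇒  (0, 0, 0, 7)
column 2 empty below row 2
[3] R2 /= 7  ⇒  (0, 0, 0, 1)
     R0 -= 10·R2  ⇒  (1, 0, 8, 0)
     R1 -= 7·R2  ⇒  (0, 1, 3, 0)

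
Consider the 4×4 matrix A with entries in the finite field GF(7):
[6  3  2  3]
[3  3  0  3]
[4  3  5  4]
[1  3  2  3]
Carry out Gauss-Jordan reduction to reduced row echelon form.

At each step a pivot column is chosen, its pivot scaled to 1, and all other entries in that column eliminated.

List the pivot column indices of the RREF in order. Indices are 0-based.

pivot columns: 0, 1, 2, 3

step 1: normalize row 0 (÷6) = (1, 4, 5, 4)
  row 1: subtract 3×row0 = (0, 5, 6, 5)
  row 2: subtract 4×row0 = (0, 1, 6, 2)
  row 3: subtract 1×row0 = (0, 6, 4, 6)
step 2: normalize row 1 (÷5) = (0, 1, 4, 1)
  row 0: subtract 4×row1 = (1, 0, 3, 0)
  row 2: subtract 1×row1 = (0, 0, 2, 1)
  row 3: subtract 6×row1 = (0, 0, 1, 0)
step 3: normalize row 2 (÷2) = (0, 0, 1, 4)
  row 0: subtract 3×row2 = (1, 0, 0, 2)
  row 1: subtract 4×row2 = (0, 1, 0, 6)
  row 3: subtract 1×row2 = (0, 0, 0, 3)
step 4: normalize row 3 (÷3) = (0, 0, 0, 1)
  row 0: subtract 2×row3 = (1, 0, 0, 0)
  row 1: subtract 6×row3 = (0, 1, 0, 0)
  row 2: subtract 4×row3 = (0, 0, 1, 0)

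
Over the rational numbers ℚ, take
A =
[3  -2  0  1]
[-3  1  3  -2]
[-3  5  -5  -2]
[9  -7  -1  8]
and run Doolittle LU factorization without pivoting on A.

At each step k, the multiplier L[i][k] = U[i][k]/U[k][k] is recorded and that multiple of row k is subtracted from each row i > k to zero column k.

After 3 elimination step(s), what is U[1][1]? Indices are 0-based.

Step 1: pivot at (0,0) is 3.
  row1 ← row1 − (-1)·row0  ⇒  L[1][0]=-1, U row1=(0, -1, 3, -1)
  row2 ← row2 − (-1)·row0  ⇒  L[2][0]=-1, U row2=(0, 3, -5, -1)
  row3 ← row3 − (3)·row0  ⇒  L[3][0]=3, U row3=(0, -1, -1, 5)
Step 2: pivot at (1,1) is -1.
  row2 ← row2 − (-3)·row1  ⇒  L[2][1]=-3, U row2=(0, 0, 4, -4)
  row3 ← row3 − (1)·row1  ⇒  L[3][1]=1, U row3=(0, 0, -4, 6)
Step 3: pivot at (2,2) is 4.
  row3 ← row3 − (-1)·row2  ⇒  L[3][2]=-1, U row3=(0, 0, 0, 2)

U[1][1] = -1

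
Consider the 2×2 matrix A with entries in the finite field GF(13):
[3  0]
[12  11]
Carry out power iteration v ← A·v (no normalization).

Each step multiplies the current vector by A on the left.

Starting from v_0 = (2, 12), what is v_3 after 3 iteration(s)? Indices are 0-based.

v_3 = (2, 7)

v_0 = (2, 12).
v_1 = A·v_0 = (6, 0).
v_2 = A·v_1 = (5, 7).
v_3 = A·v_2 = (2, 7).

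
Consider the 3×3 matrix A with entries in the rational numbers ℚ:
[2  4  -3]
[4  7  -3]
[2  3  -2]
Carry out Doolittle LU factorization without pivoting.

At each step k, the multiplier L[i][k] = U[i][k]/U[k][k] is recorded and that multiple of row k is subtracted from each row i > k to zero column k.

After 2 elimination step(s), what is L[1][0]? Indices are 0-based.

k=0: U[0][0]=2
  eliminate (1,0): mult=2, new row 1: (0, -1, 3); set L[1][0]=2
  eliminate (2,0): mult=1, new row 2: (0, -1, 1); set L[2][0]=1
k=1: U[1][1]=-1
  eliminate (2,1): mult=1, new row 2: (0, 0, -2); set L[2][1]=1

L[1][0] = 2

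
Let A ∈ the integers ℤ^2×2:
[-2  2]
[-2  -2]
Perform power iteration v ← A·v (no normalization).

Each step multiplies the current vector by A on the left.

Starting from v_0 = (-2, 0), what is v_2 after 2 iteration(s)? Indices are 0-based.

v_2 = (0, -16)

v_0 = (-2, 0).
v_1 = A·v_0 = (4, 4).
v_2 = A·v_1 = (0, -16).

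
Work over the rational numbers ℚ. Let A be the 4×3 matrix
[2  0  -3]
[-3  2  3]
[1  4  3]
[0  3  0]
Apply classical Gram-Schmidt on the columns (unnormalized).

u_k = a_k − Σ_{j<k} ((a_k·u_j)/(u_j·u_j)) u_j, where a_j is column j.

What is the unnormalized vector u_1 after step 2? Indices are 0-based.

u_1 = (2/7, 11/7, 29/7, 3)

Step 1: u_0 = a_0 = (2, -3, 1, 0).
Step 2: u_1 = a_1 − (-1/7)·u_0 = (2/7, 11/7, 29/7, 3).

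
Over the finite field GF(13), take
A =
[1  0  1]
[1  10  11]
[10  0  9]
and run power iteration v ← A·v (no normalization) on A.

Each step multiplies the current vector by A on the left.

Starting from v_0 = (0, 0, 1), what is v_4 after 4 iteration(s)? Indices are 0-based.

v_4 = (6, 6, 12)

v_0 = (0, 0, 1).
v_1 = A·v_0 = (1, 11, 9).
v_2 = A·v_1 = (10, 2, 0).
v_3 = A·v_2 = (10, 4, 9).
v_4 = A·v_3 = (6, 6, 12).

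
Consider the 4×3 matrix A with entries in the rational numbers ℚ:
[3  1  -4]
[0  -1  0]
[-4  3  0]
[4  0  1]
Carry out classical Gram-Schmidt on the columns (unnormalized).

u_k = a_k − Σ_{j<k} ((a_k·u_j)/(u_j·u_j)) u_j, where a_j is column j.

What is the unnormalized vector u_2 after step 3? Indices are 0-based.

Step 1: u_0 = a_0 = (3, 0, -4, 4).
Step 2: u_1 = a_1 − (-9/41)·u_0 = (68/41, -1, 87/41, 36/41).
Step 3: u_2 = a_2 − (-8/41)·u_0 − (-118/185)·u_1 = (-436/185, -118/185, 106/185, 433/185).

u_2 = (-436/185, -118/185, 106/185, 433/185)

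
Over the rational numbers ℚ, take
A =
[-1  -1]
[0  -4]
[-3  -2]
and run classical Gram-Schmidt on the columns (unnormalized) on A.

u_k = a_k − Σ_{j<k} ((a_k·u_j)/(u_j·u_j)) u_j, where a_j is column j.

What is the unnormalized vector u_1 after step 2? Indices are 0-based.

u_1 = (-3/10, -4, 1/10)

Step 1: u_0 = a_0 = (-1, 0, -3).
Step 2: u_1 = a_1 − (7/10)·u_0 = (-3/10, -4, 1/10).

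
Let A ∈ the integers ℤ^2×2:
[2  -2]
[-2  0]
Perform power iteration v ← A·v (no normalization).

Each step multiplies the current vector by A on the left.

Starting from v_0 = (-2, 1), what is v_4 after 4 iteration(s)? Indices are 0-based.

v_4 = (-208, 128)

v_0 = (-2, 1).
v_1 = A·v_0 = (-6, 4).
v_2 = A·v_1 = (-20, 12).
v_3 = A·v_2 = (-64, 40).
v_4 = A·v_3 = (-208, 128).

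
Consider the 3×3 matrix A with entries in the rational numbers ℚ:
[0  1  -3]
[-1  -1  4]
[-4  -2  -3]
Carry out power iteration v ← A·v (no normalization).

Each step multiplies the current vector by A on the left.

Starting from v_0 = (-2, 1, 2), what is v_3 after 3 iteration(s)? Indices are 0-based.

v_0 = (-2, 1, 2).
v_1 = A·v_0 = (-5, 9, 0).
v_2 = A·v_1 = (9, -4, 2).
v_3 = A·v_2 = (-10, 3, -34).

v_3 = (-10, 3, -34)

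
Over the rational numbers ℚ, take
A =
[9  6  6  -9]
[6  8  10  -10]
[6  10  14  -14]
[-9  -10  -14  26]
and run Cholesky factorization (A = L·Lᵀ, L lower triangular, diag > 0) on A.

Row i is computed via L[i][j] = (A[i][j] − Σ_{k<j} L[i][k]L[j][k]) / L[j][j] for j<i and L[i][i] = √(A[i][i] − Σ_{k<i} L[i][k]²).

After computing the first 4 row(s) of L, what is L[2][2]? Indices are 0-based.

L[2][2] = 1

Step 1: L[0][0] = √(9) = 3.
  L[1][0] = (6) / L[0][0] = 2.
Step 2: L[1][1] = √(4) = 2.
  L[2][0] = (6) / L[0][0] = 2.
  L[2][1] = (6) / L[1][1] = 3.
Step 3: L[2][2] = √(1) = 1.
  L[3][0] = (-9) / L[0][0] = -3.
  L[3][1] = (-4) / L[1][1] = -2.
  L[3][2] = (-2) / L[2][2] = -2.
Step 4: L[3][3] = √(9) = 3.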